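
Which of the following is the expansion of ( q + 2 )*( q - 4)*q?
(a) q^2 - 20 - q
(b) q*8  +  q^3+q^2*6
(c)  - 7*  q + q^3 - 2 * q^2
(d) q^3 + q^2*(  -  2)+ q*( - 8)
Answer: d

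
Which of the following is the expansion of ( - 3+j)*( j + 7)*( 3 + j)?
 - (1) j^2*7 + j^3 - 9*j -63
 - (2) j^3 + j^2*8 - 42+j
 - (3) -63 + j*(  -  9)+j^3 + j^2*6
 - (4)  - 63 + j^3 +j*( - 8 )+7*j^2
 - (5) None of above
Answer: 1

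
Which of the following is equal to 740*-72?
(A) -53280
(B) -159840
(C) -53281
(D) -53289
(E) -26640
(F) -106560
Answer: A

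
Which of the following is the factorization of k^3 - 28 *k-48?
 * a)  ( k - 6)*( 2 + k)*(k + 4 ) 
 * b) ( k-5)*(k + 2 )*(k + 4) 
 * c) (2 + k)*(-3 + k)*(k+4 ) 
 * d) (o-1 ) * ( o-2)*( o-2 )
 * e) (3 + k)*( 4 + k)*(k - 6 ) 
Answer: a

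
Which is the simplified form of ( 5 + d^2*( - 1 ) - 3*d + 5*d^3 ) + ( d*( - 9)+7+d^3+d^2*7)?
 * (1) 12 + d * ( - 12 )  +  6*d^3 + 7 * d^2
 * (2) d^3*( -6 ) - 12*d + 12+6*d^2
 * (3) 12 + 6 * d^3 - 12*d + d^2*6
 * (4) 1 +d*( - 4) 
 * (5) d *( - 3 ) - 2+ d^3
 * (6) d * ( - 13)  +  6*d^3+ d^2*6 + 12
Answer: 3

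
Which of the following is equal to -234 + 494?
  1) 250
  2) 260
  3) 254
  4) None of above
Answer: 2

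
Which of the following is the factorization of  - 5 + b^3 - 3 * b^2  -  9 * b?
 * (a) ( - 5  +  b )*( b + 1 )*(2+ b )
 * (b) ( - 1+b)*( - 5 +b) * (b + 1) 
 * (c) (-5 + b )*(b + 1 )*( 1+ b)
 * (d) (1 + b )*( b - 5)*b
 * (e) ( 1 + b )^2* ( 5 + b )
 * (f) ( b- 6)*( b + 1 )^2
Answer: c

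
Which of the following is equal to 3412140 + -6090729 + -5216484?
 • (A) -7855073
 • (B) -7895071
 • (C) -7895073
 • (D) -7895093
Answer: C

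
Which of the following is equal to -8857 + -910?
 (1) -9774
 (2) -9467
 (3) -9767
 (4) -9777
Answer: 3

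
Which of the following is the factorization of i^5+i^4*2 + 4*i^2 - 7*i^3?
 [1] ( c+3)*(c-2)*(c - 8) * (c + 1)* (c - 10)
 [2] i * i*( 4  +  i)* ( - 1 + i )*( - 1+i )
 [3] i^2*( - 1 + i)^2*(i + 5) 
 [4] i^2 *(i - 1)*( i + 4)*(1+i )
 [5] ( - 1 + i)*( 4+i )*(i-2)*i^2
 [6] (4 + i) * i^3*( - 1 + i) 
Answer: 2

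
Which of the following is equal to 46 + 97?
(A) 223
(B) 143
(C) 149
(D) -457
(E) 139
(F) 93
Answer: B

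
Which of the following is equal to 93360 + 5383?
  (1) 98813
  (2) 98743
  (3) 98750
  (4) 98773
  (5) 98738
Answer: 2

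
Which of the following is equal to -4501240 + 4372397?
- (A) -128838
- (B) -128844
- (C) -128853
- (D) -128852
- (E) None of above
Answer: E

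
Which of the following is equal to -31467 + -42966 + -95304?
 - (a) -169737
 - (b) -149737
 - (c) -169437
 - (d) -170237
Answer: a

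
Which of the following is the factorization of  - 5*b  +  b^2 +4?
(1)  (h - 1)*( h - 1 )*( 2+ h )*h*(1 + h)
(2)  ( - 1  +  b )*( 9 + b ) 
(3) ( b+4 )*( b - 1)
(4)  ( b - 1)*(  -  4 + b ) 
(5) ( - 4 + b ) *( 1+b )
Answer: 4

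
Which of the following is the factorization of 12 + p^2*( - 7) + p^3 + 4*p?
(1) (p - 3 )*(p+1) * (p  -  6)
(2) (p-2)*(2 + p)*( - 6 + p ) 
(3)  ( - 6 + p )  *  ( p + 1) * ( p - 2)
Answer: 3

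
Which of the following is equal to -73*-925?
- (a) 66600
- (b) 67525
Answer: b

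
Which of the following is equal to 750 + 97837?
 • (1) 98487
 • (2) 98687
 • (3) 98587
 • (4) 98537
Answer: 3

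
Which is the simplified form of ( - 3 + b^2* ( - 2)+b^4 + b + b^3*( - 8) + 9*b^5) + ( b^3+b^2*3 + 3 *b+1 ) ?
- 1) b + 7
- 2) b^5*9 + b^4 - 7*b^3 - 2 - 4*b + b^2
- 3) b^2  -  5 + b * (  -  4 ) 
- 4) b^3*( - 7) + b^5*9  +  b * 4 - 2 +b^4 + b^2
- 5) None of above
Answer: 4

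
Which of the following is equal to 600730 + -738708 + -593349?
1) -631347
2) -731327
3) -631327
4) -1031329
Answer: 2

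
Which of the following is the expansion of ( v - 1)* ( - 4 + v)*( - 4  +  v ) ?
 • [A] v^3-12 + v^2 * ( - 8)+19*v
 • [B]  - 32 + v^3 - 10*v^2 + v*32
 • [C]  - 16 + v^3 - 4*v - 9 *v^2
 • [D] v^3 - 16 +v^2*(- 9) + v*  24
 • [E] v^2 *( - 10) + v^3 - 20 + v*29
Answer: D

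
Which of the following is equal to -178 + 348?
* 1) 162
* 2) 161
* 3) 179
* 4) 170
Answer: 4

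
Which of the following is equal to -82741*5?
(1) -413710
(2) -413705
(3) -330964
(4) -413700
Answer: 2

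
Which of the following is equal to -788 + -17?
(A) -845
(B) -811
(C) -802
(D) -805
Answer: D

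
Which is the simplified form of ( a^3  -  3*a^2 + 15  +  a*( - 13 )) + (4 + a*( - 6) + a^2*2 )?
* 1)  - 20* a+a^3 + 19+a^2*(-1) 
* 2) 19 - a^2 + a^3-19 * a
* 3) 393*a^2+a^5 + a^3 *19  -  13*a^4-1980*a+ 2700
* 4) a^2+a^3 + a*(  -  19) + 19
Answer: 2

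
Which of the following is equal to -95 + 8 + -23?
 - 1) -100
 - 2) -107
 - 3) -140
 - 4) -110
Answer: 4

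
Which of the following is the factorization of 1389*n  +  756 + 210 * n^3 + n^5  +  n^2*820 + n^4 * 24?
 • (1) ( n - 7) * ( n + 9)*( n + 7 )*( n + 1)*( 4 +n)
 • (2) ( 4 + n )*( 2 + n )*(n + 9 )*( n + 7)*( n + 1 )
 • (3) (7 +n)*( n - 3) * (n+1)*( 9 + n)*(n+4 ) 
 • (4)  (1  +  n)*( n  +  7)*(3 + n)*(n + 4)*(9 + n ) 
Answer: 4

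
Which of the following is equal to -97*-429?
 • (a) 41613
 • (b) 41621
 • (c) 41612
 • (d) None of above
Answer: a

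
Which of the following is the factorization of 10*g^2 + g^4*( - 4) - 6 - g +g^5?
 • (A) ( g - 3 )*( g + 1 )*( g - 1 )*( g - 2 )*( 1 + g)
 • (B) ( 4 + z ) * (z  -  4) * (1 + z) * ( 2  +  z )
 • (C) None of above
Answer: A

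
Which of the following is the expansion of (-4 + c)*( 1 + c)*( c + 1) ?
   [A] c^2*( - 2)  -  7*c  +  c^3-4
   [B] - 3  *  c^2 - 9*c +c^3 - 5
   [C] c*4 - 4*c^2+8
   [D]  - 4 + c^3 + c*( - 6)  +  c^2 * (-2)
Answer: A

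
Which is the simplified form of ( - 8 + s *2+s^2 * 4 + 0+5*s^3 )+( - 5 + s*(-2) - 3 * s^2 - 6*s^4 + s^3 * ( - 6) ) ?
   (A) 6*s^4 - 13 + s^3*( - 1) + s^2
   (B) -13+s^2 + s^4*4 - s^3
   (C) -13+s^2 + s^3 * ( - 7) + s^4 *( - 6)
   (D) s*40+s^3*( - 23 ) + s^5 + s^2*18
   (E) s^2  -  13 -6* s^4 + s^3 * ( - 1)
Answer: E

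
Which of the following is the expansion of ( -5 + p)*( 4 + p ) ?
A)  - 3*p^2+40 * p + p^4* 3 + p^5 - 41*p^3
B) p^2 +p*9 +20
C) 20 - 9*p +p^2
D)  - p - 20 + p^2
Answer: D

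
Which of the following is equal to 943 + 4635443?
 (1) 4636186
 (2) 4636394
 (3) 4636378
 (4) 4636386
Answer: 4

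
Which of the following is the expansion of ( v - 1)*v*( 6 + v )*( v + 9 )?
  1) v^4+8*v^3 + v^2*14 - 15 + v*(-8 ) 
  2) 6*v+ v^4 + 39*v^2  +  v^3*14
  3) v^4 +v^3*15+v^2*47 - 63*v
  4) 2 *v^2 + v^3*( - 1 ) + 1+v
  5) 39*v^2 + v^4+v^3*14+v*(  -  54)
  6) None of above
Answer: 5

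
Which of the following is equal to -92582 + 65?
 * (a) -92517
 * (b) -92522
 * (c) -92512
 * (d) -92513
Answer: a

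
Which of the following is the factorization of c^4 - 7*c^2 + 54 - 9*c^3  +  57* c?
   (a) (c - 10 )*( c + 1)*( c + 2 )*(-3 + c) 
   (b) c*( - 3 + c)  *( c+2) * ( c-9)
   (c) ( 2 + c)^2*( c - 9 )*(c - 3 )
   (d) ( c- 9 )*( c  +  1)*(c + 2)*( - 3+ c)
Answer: d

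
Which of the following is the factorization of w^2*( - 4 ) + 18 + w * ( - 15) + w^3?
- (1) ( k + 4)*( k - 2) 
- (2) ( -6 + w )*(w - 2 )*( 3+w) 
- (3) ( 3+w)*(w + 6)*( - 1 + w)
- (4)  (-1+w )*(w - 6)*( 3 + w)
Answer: 4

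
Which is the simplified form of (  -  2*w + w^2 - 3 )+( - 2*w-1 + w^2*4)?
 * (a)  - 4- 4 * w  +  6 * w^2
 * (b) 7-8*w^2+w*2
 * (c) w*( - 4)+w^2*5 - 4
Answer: c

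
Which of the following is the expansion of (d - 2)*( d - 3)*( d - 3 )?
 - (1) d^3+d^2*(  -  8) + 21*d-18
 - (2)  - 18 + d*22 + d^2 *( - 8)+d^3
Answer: 1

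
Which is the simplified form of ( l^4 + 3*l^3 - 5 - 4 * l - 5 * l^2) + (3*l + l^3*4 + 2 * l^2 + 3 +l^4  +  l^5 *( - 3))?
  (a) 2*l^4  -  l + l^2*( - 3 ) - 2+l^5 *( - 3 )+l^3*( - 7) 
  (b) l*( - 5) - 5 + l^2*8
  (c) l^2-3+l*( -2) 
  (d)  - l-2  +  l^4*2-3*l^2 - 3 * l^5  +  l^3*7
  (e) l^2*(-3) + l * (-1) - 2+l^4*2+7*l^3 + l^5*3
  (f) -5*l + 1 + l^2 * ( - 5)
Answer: d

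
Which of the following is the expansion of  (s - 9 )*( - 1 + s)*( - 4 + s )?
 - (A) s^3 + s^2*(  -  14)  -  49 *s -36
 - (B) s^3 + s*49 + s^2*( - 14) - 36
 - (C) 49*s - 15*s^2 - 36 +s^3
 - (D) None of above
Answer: B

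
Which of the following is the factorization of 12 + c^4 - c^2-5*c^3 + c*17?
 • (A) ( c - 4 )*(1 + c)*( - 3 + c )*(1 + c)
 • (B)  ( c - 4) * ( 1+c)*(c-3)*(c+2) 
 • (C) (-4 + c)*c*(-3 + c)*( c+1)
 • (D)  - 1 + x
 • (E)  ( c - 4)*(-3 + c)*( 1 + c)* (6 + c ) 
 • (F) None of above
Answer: A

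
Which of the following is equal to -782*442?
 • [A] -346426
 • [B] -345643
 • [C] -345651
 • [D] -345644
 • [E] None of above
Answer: D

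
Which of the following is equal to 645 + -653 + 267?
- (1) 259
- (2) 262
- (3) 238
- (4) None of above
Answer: 1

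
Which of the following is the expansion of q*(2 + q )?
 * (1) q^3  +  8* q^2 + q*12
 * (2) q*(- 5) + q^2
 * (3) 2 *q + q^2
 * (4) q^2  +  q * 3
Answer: 3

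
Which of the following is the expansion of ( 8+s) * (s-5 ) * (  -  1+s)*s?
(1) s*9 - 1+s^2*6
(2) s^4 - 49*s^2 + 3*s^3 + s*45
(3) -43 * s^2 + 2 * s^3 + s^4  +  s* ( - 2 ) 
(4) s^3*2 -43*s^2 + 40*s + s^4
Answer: 4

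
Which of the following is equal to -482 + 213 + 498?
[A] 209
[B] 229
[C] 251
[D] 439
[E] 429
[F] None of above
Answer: B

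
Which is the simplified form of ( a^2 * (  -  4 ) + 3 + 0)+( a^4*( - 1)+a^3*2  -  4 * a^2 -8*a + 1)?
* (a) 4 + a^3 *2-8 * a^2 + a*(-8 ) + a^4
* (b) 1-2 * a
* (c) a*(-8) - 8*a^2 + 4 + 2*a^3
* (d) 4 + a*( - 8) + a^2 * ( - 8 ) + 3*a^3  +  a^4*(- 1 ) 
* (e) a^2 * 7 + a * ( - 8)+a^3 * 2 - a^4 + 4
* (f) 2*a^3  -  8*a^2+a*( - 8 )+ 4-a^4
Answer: f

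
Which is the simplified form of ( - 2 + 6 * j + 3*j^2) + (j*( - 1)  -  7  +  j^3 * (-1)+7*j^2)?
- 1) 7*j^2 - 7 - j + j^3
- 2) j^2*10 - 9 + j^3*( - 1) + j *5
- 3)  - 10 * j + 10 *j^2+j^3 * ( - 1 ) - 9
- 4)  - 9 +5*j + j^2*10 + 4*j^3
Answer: 2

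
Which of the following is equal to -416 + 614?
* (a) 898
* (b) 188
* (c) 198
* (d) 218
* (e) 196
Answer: c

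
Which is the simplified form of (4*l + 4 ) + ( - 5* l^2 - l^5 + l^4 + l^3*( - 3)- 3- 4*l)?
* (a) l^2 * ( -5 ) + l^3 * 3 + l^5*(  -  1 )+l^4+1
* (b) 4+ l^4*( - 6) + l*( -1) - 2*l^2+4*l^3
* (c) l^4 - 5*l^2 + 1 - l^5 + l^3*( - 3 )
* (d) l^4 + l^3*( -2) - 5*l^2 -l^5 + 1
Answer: c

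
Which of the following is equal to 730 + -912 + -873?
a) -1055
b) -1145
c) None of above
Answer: a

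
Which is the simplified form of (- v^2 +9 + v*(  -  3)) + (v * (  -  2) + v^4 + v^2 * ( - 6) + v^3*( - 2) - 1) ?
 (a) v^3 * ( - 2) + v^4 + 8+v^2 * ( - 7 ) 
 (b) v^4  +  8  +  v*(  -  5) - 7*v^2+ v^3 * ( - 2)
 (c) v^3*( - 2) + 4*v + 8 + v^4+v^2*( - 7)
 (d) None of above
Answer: b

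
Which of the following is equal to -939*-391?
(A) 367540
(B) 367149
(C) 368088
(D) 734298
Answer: B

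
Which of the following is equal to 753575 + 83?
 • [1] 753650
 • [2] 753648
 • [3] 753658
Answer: 3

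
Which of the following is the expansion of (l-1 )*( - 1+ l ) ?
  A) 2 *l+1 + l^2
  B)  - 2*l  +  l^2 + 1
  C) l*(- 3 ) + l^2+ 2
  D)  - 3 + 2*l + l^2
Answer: B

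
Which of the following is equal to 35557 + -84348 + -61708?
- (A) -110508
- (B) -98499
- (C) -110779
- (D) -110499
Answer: D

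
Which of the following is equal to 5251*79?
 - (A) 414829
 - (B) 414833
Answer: A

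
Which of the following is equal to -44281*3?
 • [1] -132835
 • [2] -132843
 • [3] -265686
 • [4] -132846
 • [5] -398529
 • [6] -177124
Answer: 2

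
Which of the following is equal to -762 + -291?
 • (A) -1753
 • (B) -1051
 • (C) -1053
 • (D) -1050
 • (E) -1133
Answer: C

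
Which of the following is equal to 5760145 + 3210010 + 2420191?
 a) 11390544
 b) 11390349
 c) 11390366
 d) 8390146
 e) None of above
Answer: e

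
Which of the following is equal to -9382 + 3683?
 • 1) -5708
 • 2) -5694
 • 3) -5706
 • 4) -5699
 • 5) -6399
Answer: 4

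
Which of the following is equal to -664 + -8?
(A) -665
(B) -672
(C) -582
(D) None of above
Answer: B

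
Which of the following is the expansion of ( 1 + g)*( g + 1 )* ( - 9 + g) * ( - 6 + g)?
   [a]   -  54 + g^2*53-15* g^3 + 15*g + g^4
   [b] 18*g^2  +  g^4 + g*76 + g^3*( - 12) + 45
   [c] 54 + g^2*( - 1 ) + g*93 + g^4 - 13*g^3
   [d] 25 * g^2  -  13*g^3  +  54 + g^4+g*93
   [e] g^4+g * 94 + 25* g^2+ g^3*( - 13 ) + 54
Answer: d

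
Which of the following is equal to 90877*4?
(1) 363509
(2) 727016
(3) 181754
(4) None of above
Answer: 4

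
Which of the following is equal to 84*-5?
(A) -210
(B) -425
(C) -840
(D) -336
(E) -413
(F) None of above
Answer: F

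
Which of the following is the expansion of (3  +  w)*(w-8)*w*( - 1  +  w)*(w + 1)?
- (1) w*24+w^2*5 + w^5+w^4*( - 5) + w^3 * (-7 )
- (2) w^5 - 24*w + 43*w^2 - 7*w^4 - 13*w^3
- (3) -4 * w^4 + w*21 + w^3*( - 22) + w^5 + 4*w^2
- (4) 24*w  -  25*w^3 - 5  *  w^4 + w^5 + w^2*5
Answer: 4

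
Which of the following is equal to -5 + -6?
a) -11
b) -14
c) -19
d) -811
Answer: a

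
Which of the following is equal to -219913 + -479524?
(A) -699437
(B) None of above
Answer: A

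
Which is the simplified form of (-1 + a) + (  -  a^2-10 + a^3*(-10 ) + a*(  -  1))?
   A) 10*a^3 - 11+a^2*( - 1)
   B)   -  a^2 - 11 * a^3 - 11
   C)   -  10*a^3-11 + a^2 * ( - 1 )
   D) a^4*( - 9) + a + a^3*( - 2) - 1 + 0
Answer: C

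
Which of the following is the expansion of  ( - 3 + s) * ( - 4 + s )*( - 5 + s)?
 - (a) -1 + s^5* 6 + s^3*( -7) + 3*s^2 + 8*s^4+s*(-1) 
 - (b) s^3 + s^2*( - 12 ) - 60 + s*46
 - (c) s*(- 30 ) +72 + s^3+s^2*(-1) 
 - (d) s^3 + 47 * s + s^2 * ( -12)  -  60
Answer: d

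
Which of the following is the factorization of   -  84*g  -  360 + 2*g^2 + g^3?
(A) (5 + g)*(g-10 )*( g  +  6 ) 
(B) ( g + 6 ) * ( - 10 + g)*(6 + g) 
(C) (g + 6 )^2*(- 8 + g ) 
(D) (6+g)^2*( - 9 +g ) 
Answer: B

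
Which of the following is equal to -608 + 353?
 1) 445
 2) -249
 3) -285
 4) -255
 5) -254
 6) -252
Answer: 4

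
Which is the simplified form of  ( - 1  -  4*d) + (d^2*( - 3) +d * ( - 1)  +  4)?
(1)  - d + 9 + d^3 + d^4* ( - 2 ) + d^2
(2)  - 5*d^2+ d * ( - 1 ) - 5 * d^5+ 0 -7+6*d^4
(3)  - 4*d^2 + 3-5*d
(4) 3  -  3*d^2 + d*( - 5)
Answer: 4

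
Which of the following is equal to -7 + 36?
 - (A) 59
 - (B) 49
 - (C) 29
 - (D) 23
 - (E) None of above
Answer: C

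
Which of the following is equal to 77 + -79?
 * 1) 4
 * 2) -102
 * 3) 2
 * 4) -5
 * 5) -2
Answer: 5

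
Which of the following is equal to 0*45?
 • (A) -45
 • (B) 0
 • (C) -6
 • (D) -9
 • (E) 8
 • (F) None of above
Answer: B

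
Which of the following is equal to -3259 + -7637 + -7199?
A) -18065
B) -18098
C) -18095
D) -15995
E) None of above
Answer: C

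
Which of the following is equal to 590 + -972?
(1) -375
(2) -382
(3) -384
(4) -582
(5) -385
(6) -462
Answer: 2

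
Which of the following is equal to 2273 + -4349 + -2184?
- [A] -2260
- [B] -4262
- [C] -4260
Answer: C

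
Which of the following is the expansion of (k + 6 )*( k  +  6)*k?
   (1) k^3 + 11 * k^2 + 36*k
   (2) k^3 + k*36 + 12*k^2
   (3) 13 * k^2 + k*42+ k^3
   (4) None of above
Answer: 2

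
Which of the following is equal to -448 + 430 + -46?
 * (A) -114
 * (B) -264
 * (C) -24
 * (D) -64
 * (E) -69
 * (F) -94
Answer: D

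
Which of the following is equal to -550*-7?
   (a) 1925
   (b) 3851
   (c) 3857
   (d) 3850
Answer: d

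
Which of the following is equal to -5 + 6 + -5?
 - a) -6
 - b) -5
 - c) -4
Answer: c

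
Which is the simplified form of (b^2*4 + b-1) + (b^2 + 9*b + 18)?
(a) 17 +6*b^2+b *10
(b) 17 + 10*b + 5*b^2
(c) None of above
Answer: b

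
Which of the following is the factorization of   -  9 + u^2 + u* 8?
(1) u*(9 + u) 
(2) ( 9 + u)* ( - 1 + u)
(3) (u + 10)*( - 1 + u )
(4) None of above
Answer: 2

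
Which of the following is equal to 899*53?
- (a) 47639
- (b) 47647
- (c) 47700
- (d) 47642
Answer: b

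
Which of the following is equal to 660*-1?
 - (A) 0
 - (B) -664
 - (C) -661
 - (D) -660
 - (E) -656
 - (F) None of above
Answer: D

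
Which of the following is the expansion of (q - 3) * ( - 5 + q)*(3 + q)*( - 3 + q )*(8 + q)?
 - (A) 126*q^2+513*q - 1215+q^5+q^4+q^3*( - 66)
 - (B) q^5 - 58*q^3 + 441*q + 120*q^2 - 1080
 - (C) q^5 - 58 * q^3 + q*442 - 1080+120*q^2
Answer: B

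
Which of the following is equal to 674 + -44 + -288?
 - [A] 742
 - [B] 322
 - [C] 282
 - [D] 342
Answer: D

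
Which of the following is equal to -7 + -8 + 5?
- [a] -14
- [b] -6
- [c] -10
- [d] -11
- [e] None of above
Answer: c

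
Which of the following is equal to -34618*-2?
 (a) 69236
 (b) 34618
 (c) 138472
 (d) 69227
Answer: a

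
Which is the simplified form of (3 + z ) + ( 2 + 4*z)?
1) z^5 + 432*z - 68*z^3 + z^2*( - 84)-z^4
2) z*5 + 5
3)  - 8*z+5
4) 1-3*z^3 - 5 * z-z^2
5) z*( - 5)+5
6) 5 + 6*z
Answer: 2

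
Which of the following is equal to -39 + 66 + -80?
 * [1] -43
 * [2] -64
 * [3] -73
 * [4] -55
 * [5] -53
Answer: 5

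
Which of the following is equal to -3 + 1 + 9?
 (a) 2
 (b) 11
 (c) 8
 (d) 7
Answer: d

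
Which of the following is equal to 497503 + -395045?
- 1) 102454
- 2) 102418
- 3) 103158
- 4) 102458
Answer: 4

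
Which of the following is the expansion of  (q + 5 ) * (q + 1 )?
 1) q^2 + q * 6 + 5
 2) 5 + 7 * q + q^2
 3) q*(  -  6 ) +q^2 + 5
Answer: 1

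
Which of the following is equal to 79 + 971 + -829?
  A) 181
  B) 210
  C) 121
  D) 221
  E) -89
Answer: D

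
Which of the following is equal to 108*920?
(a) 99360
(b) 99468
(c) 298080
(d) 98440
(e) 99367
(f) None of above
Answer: a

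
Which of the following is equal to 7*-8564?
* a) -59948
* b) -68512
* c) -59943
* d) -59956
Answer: a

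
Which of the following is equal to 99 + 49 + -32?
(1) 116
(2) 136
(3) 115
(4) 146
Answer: 1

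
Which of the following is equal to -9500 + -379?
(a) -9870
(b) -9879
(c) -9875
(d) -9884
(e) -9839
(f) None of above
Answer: b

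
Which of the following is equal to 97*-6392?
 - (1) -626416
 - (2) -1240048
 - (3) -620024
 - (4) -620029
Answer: 3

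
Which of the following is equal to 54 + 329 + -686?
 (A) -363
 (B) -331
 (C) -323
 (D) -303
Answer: D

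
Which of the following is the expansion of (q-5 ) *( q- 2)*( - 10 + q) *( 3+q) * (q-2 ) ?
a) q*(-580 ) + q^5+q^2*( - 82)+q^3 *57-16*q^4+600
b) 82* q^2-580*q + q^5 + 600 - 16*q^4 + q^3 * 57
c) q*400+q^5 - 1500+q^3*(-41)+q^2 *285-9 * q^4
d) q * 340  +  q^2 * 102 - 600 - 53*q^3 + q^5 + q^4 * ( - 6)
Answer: b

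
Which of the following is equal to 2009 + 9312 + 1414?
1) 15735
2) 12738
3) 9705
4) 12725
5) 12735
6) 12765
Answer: 5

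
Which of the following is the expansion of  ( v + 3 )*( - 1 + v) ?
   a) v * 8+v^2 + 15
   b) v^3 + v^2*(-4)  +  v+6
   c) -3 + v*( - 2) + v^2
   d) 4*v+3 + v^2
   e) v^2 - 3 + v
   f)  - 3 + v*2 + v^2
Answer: f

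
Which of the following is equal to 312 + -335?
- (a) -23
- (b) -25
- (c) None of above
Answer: a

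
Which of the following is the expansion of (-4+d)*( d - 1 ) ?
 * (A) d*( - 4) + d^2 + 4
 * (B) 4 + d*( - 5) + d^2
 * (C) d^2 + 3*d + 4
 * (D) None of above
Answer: B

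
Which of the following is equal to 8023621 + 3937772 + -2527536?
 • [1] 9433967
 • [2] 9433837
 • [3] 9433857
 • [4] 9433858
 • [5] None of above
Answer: 3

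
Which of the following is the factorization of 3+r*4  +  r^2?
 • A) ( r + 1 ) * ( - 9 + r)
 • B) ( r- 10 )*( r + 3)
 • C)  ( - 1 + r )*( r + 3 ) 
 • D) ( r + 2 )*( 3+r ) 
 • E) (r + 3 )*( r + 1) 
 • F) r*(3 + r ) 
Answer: E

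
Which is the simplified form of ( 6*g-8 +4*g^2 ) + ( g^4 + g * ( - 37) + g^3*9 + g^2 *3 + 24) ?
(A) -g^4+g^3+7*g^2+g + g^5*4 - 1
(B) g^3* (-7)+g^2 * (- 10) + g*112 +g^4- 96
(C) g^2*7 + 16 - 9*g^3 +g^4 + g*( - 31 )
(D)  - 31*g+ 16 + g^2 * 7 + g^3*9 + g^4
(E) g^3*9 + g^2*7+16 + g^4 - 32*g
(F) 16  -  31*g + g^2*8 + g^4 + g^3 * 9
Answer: D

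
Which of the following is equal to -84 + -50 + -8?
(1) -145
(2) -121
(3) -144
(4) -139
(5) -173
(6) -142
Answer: 6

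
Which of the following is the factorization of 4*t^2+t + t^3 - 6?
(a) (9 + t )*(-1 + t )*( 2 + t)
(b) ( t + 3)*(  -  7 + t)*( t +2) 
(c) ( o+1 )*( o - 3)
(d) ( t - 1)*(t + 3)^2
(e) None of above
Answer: e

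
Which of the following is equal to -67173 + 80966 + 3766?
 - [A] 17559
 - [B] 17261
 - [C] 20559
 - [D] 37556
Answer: A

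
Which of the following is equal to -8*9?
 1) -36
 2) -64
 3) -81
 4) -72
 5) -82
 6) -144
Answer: 4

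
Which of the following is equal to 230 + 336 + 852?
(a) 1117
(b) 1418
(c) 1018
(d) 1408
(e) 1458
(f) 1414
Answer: b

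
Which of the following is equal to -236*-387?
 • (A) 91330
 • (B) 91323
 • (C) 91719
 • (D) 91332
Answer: D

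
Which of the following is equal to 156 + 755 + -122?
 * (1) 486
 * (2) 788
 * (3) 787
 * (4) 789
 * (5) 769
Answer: 4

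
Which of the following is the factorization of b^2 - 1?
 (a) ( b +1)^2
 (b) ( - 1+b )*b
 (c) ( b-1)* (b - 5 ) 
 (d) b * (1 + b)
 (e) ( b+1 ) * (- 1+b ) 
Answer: e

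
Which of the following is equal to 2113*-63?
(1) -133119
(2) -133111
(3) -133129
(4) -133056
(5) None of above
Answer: 1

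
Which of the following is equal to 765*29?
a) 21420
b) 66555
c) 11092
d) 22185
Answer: d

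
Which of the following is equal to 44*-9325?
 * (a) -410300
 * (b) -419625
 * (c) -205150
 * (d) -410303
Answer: a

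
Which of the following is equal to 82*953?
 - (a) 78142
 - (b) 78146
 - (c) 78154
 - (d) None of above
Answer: b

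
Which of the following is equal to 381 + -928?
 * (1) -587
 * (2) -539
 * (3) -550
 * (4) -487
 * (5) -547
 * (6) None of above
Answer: 5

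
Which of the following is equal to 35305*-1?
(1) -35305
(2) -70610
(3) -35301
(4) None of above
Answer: 1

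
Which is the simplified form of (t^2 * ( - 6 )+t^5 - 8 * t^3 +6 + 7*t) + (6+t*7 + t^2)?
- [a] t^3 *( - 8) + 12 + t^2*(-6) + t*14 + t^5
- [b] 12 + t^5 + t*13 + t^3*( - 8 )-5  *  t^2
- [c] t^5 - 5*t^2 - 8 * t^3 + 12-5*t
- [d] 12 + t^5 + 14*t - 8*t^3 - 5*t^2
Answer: d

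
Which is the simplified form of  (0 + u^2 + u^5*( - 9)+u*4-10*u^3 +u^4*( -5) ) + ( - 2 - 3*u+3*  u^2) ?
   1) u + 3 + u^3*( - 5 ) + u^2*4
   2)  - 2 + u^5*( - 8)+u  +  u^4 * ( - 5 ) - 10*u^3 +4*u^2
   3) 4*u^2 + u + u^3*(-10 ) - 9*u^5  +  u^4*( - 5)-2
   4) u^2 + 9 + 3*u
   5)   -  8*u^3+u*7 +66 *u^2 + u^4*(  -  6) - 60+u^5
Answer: 3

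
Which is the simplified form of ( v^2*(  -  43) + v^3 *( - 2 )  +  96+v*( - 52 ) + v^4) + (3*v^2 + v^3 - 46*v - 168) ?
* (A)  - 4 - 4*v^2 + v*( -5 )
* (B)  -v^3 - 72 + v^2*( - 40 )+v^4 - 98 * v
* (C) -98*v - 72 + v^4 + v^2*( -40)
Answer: B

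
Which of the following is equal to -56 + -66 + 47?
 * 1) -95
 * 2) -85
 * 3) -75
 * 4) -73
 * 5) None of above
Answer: 3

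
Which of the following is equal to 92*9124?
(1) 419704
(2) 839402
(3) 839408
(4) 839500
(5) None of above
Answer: 3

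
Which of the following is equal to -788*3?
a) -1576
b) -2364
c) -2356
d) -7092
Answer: b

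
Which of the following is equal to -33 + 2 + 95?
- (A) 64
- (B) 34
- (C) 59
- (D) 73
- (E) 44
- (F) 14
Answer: A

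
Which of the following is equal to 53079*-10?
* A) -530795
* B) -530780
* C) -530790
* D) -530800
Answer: C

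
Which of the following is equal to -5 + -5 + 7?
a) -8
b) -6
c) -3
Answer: c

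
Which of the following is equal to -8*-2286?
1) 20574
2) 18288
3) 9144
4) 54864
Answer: 2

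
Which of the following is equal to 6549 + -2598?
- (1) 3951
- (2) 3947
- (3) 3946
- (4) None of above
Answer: 1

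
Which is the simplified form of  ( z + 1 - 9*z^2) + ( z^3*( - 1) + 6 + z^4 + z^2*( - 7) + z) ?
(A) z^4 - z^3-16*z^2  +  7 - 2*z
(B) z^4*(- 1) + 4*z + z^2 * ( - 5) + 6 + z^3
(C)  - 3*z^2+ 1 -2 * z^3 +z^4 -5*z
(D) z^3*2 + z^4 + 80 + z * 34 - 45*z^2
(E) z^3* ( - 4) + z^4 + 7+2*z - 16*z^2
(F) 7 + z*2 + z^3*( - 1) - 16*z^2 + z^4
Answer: F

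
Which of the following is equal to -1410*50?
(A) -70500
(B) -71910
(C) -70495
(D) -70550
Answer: A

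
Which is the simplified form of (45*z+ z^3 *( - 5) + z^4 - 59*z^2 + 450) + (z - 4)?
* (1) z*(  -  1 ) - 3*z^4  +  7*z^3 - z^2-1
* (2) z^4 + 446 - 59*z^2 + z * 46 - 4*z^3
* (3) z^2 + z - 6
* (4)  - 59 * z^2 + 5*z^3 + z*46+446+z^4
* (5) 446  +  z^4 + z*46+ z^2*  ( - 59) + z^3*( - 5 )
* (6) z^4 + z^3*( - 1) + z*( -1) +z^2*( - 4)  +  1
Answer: 5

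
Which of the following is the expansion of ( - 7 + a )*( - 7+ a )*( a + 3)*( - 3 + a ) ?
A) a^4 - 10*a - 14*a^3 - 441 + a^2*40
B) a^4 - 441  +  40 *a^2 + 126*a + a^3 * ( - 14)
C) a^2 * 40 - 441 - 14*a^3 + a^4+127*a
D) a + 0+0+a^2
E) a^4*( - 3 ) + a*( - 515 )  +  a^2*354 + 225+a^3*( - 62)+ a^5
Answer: B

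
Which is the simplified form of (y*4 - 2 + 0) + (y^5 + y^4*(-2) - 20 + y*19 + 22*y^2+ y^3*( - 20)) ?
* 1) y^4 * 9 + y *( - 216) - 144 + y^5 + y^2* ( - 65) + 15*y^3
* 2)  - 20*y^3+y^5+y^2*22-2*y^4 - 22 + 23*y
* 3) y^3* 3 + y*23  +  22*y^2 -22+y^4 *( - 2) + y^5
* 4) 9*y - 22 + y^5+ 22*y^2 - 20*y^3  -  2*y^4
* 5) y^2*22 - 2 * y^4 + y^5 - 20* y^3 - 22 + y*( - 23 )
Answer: 2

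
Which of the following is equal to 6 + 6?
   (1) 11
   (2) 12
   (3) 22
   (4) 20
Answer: 2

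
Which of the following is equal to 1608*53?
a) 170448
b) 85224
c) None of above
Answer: b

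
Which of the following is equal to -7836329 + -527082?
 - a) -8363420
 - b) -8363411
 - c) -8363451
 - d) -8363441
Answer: b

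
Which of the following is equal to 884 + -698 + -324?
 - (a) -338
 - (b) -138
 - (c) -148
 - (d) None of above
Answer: b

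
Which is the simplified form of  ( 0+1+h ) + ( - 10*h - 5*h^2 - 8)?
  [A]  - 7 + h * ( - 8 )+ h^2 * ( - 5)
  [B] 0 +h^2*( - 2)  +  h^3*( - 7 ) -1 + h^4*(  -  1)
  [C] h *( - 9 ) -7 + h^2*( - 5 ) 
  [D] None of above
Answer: C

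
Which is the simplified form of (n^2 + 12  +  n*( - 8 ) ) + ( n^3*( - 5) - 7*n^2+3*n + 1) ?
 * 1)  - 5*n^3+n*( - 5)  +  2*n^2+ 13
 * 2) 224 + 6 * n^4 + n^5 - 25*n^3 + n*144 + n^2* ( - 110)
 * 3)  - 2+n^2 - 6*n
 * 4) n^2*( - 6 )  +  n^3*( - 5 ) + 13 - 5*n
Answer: 4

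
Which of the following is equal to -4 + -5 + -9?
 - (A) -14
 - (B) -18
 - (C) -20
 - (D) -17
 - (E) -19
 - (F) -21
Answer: B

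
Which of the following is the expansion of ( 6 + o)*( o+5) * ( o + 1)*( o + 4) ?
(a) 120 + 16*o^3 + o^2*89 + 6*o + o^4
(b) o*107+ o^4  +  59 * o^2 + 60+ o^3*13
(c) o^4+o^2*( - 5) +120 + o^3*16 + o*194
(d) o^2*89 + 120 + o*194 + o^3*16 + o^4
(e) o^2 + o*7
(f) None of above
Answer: d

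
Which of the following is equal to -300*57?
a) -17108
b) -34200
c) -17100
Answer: c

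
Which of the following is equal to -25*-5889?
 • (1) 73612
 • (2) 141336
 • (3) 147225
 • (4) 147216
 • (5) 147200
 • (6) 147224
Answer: 3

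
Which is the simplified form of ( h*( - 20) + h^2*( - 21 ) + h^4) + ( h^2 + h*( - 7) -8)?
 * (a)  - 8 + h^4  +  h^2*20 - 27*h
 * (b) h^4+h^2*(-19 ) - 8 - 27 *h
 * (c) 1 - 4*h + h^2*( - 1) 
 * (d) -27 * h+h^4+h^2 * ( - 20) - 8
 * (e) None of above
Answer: d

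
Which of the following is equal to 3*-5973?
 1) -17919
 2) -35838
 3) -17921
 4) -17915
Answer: 1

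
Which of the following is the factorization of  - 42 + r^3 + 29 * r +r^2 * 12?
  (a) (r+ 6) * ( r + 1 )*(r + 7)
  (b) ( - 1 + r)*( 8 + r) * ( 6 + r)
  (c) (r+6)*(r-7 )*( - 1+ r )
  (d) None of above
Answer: d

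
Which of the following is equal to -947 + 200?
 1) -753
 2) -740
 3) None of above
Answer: 3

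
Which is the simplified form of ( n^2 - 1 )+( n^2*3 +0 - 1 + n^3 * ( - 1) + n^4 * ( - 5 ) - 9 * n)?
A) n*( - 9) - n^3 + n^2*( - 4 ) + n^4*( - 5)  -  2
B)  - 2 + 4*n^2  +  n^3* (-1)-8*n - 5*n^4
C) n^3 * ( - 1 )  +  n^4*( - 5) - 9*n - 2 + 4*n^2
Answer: C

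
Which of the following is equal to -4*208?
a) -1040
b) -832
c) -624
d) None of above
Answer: b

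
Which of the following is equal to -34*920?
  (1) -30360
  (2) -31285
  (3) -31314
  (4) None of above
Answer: 4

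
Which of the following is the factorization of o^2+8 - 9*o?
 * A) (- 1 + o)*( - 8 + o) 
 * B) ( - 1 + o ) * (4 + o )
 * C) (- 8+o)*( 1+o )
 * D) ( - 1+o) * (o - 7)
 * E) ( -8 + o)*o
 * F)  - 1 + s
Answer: A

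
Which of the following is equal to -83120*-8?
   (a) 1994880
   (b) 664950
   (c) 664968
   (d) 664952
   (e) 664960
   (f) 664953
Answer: e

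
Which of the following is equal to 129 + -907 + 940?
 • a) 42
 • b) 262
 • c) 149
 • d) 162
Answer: d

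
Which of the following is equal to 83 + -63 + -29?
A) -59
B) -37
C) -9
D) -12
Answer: C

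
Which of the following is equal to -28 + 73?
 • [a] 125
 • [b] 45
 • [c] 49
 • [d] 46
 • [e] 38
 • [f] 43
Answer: b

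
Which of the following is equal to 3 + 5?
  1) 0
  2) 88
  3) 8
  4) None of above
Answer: 3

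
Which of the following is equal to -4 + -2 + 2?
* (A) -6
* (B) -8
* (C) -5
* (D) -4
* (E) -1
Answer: D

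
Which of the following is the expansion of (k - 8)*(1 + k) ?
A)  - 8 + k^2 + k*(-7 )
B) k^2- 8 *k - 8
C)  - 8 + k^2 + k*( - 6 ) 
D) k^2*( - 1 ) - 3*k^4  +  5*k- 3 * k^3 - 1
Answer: A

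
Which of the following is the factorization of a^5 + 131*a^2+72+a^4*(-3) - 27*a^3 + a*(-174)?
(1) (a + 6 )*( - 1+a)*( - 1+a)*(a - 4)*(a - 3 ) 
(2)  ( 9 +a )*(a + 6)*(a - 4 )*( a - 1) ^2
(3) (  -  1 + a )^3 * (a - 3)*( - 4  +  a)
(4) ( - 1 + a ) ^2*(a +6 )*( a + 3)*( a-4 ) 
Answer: 1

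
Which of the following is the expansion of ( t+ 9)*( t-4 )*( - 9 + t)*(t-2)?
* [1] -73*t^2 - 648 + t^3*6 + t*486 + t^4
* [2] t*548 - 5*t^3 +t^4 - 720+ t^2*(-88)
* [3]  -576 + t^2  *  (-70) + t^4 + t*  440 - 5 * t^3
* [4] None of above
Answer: 4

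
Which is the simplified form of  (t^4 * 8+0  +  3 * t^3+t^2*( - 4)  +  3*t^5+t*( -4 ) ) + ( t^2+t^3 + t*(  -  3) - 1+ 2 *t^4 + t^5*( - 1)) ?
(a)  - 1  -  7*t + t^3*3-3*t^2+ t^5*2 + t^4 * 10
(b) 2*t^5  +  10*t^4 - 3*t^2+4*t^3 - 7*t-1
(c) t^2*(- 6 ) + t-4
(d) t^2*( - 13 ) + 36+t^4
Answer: b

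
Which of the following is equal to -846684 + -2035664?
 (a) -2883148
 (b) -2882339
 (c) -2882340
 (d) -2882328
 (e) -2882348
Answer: e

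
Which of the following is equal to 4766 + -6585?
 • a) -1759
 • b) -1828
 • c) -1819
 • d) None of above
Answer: c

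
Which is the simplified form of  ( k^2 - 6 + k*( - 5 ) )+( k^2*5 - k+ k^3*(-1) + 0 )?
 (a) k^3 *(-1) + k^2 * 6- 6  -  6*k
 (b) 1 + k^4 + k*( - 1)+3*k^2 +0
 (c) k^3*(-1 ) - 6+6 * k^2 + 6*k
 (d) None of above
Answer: a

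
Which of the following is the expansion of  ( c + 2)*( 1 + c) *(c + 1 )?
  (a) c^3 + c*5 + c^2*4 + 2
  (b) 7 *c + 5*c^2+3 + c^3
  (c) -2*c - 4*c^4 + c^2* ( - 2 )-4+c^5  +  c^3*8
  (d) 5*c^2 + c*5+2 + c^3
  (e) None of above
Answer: a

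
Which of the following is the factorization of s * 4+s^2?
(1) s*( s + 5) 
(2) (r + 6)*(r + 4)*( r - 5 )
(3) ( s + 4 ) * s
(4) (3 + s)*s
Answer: 3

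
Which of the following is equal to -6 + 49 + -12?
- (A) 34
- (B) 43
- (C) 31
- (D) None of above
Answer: C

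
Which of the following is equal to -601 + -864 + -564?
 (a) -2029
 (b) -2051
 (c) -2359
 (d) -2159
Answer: a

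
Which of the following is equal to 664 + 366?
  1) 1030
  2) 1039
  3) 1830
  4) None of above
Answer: 1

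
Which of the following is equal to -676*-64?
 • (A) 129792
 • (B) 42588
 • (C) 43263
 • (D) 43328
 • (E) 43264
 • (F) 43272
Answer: E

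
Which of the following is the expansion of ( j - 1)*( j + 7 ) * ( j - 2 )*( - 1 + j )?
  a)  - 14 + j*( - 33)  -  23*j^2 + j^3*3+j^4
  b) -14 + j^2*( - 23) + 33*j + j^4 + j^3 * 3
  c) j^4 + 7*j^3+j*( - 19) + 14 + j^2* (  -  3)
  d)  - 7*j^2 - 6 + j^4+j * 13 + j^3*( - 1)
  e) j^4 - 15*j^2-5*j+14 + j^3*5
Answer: b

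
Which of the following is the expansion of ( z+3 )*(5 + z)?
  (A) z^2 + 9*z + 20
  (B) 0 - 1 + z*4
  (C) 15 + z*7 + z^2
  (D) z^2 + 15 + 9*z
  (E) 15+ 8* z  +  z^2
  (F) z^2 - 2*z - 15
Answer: E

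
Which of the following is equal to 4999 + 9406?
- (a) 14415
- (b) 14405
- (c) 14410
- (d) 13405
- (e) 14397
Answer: b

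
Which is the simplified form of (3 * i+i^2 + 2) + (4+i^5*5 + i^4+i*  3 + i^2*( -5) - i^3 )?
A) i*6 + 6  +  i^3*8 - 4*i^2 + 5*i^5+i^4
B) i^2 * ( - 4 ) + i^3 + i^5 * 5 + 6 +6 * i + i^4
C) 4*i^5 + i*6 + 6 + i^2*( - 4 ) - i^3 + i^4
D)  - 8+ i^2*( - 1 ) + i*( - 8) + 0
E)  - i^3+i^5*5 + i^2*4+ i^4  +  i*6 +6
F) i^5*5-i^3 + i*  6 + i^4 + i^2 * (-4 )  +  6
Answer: F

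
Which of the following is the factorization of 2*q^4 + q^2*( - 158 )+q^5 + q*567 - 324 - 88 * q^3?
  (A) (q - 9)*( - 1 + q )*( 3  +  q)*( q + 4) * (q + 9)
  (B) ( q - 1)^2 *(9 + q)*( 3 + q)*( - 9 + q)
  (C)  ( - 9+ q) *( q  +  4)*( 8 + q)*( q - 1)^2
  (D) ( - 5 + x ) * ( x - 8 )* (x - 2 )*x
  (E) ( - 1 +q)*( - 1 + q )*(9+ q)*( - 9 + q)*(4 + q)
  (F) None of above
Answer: E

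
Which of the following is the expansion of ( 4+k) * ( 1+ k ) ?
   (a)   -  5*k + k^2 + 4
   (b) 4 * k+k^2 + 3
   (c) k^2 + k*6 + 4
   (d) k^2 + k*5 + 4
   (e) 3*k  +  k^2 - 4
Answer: d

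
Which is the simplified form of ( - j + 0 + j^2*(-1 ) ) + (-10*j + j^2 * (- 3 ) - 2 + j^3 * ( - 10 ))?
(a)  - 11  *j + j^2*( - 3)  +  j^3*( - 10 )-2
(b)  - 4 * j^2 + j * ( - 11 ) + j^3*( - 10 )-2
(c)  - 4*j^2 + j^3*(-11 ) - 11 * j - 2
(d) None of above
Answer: b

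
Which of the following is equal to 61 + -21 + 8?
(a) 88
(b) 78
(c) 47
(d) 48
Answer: d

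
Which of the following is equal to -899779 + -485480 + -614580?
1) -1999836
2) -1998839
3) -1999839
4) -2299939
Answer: 3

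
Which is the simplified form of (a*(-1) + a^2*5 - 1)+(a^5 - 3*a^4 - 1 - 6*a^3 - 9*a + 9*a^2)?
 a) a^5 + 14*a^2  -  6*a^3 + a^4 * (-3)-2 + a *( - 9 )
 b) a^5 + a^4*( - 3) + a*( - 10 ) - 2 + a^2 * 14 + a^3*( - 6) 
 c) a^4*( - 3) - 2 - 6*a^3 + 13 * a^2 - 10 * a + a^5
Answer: b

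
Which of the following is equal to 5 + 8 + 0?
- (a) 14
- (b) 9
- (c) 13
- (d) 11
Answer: c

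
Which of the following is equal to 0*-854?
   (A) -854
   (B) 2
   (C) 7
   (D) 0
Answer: D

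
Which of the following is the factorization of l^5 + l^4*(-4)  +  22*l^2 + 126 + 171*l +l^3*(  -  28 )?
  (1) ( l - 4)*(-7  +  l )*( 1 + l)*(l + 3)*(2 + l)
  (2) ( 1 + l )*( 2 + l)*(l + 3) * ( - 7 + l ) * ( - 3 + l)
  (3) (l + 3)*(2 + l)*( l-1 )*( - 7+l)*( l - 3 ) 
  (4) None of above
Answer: 2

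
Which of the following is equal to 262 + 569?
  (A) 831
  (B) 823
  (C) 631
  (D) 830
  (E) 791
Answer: A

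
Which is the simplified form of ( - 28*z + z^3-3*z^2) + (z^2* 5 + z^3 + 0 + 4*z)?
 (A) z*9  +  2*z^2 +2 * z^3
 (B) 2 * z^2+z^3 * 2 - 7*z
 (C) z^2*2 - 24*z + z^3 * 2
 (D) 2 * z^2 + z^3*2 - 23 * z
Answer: C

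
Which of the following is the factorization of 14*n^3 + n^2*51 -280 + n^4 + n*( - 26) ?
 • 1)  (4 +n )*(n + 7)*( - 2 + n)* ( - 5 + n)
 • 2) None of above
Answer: 2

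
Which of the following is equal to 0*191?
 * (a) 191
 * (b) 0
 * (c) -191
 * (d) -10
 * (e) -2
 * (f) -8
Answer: b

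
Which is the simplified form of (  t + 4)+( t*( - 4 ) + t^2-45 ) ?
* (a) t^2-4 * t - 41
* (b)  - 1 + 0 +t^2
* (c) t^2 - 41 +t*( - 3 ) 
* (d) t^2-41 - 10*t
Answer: c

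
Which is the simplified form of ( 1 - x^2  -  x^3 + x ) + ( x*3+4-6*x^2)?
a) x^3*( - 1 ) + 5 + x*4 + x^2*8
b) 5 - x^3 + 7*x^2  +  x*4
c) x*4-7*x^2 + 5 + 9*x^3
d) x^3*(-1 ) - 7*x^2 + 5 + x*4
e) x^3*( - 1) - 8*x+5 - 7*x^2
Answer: d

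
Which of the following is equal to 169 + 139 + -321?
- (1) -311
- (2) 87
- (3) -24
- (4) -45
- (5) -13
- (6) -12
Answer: 5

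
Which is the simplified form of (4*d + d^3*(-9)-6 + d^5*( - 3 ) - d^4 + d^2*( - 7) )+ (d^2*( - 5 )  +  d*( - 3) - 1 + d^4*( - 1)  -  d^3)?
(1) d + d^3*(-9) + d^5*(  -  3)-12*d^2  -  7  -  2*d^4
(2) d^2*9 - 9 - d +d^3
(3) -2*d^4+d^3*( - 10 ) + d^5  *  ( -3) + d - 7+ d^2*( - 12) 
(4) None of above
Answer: 3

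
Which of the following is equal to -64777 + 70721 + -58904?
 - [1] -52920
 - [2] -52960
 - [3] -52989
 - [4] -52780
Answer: 2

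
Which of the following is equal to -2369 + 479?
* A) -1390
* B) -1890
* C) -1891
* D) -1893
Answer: B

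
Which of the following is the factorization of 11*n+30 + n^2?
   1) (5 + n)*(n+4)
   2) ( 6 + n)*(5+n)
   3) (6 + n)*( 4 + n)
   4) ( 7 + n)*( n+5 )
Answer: 2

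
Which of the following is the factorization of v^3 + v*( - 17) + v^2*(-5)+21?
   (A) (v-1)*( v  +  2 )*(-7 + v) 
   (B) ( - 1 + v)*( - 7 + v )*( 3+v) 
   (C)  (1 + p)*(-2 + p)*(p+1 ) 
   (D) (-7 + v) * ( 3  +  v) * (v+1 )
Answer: B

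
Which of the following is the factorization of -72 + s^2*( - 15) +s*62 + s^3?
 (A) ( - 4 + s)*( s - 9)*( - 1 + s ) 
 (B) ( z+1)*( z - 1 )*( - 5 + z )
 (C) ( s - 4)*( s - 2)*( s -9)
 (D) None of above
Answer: C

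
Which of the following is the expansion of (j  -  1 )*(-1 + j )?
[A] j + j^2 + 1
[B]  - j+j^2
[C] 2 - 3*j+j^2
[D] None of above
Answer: D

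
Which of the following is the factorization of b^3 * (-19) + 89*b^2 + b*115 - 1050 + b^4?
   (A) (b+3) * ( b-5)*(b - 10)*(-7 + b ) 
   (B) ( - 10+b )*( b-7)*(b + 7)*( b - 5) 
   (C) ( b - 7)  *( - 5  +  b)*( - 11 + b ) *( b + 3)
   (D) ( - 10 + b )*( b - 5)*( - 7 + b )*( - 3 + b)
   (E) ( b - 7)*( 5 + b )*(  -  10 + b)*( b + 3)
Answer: A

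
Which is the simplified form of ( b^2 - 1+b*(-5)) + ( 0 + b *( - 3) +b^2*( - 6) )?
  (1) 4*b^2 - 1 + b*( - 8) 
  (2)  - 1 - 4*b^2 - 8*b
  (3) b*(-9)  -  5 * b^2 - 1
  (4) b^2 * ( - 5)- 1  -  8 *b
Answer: 4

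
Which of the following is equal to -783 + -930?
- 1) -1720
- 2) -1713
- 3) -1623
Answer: 2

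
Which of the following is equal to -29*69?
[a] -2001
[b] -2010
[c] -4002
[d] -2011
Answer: a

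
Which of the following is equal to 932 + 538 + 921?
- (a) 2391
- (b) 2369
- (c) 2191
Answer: a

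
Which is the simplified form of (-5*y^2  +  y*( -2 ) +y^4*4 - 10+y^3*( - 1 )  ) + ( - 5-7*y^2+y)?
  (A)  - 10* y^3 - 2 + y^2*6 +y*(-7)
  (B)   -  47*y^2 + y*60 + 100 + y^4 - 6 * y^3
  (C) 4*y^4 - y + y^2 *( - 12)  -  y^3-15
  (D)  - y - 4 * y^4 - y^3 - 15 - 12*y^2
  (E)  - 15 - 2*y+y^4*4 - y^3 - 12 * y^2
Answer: C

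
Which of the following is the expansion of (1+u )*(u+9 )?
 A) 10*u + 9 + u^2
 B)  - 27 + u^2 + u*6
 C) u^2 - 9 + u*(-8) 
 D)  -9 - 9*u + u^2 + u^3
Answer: A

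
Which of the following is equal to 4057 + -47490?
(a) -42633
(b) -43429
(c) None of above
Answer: c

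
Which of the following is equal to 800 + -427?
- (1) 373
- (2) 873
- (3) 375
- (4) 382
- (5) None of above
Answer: 1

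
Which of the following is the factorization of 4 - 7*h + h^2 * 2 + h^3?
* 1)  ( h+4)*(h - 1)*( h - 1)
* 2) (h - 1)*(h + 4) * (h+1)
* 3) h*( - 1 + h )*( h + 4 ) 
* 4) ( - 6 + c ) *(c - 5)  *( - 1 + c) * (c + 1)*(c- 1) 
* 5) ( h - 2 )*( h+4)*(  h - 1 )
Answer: 1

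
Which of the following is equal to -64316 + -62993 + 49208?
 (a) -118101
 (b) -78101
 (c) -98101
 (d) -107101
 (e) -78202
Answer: b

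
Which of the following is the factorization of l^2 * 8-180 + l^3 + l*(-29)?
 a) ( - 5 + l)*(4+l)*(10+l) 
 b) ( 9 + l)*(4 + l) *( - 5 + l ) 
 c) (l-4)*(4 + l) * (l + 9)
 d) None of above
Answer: b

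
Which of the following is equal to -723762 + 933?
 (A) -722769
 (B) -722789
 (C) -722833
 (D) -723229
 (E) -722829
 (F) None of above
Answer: E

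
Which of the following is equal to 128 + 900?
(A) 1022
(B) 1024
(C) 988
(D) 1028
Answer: D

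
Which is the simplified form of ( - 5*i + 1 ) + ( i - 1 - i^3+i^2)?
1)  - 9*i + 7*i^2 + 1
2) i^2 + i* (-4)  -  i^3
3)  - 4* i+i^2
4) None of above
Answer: 2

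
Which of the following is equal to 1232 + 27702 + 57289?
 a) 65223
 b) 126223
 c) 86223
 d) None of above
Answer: c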